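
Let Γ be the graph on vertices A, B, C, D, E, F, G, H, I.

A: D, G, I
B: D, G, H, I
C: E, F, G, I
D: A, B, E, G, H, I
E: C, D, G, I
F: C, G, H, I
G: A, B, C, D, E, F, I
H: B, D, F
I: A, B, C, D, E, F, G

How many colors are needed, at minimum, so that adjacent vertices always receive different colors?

4

A, D, G, I form a clique, so at least 4 colors are needed.
4 colors suffice: color red → {G, H}; color blue → {I}; color green → {C, D}; color yellow → {A, B, E, F}. Every edge joins two different colors.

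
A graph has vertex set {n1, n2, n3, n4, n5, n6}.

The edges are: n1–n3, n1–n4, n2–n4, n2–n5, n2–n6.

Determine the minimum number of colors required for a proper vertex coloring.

n2 and n4 are adjacent, so at least 2 colors are needed.
2 colors suffice: color 1 → {n1, n2}; color 2 → {n3, n4, n5, n6}. Each edge has distinct colors on its endpoints.

2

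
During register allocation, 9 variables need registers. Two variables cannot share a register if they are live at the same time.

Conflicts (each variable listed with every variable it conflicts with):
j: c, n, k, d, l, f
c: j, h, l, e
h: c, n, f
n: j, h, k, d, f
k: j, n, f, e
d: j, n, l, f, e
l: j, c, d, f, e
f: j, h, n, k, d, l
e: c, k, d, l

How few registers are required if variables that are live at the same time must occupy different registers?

4

j, d, l, f pairwise conflict, so at least 4 registers are needed.
4 registers suffice: register 1 → {j, h, e}; register 2 → {c, f}; register 3 → {n, l}; register 4 → {k, d}. Every pair that conflicts lands in different registers.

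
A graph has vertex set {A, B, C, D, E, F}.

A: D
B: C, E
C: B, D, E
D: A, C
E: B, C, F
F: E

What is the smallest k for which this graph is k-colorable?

3

B, C, E are mutually adjacent, so at least 3 colors are needed.
3 colors suffice: color 1 → {A, C, F}; color 2 → {D, E}; color 3 → {B}. Each edge has distinct colors on its endpoints.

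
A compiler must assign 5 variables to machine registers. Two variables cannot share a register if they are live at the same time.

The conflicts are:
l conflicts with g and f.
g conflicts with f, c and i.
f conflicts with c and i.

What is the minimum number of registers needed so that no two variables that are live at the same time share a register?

3

g, f, i pairwise conflict, so at least 3 registers are needed.
Using 3 registers: l=3, g=1, f=2, c=3, i=3. No two conflicting variables share a register.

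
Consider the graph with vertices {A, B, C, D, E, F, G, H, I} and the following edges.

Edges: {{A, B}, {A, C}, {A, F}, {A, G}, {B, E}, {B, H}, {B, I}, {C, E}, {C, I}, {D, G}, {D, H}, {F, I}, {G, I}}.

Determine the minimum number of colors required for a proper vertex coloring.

3

The cycle I-B-H-D-G-I has odd length 5, so it cannot be 2-colored; at least 3 colors are needed.
3 colors suffice: color 1 → {B, C, F, G}; color 2 → {A, E, H, I}; color 3 → {D}. Each edge has distinct colors on its endpoints.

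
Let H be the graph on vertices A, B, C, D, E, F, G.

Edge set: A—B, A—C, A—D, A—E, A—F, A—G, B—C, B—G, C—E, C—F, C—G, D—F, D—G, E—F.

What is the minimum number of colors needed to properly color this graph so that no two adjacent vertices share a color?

4

A, B, C, G are pairwise adjacent (a clique of size 4), so at least 4 colors are needed.
4 colors suffice: A=red, B=yellow, C=blue, D=blue, E=yellow, F=green, G=green. No two adjacent vertices share a color.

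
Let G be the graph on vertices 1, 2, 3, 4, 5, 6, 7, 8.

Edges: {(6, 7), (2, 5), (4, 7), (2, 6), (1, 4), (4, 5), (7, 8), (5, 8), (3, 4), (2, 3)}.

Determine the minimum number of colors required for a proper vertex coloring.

The cycle 6-7-8-5-2-6 has odd length 5, so it cannot be 2-colored; at least 3 colors are needed.
3 colors suffice: color red → {2, 4, 8}; color blue → {1, 3, 5, 7}; color green → {6}. Each edge has distinct colors on its endpoints.

3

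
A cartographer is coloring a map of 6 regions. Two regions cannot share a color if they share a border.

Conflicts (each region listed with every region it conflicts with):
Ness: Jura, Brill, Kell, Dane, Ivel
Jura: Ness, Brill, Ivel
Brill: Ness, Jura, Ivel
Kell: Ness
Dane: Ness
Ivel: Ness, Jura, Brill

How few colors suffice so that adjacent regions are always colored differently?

Ness, Jura, Brill, Ivel are mutually in conflict, so at least 4 colors are needed.
4 colors suffice: color 1 → {Ness}; color 2 → {Jura, Kell, Dane}; color 3 → {Brill}; color 4 → {Ivel}. No two conflicting regions share a color.

4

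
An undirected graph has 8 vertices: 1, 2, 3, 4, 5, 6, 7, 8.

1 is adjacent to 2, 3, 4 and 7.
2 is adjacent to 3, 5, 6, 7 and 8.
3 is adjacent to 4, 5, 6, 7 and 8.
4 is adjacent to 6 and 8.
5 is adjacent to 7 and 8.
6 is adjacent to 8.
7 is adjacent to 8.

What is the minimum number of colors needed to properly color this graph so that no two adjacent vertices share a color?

5

2, 3, 5, 7, 8 form a clique, so at least 5 colors are needed.
One proper 5-coloring: 1=c, 2=b, 3=a, 4=b, 5=e, 6=d, 7=d, 8=c. No two adjacent vertices share a color.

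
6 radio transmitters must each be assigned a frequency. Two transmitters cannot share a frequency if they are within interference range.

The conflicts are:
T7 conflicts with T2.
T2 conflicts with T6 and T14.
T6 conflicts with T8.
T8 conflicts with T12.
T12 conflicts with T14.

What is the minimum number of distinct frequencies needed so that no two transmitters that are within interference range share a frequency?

The cycle T8-T12-T14-T2-T6-T8 has odd length 5, so it cannot be 2-colored; at least 3 frequencies are needed.
3 frequencies suffice: T7=2, T2=1, T6=2, T8=1, T12=3, T14=2. No two conflicting transmitters share a frequency.

3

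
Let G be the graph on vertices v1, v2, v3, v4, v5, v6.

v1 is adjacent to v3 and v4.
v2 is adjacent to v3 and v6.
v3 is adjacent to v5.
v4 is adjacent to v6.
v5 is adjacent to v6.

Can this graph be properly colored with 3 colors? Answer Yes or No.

Yes

The chromatic number is 3. The cycle v4-v6-v5-v3-v1-v4 has odd length 5, so it cannot be 2-colored; at least 3 colors are needed.
3 colors suffice: color 1 → {v3, v6}; color 2 → {v2, v4, v5}; color 3 → {v1}.
That is already a proper 3-coloring.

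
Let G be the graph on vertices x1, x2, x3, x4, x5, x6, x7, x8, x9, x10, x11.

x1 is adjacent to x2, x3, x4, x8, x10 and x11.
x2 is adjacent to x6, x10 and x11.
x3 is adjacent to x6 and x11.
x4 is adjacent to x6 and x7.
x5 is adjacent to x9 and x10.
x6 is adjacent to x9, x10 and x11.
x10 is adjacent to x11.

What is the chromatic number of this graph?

x2, x6, x10, x11 are mutually adjacent (a clique of size 4), so at least 4 colors are needed.
A valid assignment using 4 colors: x1=R, x2=Y, x3=B, x4=B, x5=R, x6=R, x7=R, x8=B, x9=B, x10=B, x11=G. Every edge joins two different colors.

4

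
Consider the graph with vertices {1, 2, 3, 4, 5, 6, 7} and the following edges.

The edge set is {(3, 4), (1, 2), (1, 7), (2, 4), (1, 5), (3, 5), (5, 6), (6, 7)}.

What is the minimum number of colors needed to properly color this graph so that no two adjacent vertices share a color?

3

The cycle 4-2-1-5-3-4 has odd length 5, so it cannot be 2-colored; at least 3 colors are needed.
A valid assignment using 3 colors: 1=a, 2=b, 3=a, 4=c, 5=b, 6=a, 7=b. Each edge has distinct colors on its endpoints.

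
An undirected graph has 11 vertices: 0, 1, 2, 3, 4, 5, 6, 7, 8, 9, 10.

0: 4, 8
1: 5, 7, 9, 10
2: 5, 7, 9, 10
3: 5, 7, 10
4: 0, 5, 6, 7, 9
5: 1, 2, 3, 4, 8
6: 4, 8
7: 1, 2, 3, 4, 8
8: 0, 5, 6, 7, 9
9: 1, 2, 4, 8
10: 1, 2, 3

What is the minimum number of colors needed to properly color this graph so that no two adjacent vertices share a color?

2

3 and 7 are adjacent, so at least 2 colors are needed.
2 colors suffice: color red → {0, 5, 6, 7, 9, 10}; color blue → {1, 2, 3, 4, 8}. Every edge joins two different colors.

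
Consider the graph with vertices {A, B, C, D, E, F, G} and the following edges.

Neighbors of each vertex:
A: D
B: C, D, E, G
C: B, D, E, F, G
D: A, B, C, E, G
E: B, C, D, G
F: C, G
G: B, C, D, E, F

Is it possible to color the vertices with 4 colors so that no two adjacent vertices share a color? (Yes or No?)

No

B, C, D, E, G form a clique, so at least 5 colors are needed.
So 4 colors are not enough.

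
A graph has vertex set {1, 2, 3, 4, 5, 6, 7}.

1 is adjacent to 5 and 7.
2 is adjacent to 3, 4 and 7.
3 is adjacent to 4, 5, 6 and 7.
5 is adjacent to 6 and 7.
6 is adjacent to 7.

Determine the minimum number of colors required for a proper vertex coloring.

3, 5, 6, 7 form a clique, so at least 4 colors are needed.
4 colors suffice: 1=red, 2=green, 3=red, 4=blue, 5=green, 6=yellow, 7=blue. Every edge joins two different colors.

4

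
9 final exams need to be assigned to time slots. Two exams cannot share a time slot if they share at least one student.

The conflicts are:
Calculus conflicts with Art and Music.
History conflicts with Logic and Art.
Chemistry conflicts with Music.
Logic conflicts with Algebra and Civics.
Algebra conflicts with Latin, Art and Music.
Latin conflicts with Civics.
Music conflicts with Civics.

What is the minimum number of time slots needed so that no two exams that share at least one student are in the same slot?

Latin and Civics conflict, so at least 2 time slots are needed.
2 time slots suffice: time slot 1 → {Calculus, History, Chemistry, Algebra, Civics}; time slot 2 → {Logic, Latin, Art, Music}. Every pair that conflicts lands in different time slots.

2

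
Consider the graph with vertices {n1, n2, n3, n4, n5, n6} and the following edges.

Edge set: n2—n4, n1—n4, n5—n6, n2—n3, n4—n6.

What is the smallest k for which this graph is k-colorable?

n1 and n4 are adjacent, so at least 2 colors are needed.
2 colors suffice: color 1 → {n3, n4, n5}; color 2 → {n1, n2, n6}. Every edge joins two different colors.

2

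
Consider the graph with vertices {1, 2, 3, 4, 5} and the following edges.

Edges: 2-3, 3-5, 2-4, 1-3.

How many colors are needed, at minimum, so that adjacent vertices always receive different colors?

2

3 and 5 are adjacent, so at least 2 colors are needed.
2 colors suffice: color red → {3, 4}; color blue → {1, 2, 5}. Every edge joins two different colors.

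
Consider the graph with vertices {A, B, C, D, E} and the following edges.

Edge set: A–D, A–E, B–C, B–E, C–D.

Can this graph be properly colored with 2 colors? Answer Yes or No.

No

The cycle E-B-C-D-A-E has odd length 5, so it cannot be 2-colored; at least 3 colors are needed.
So 2 colors are not enough.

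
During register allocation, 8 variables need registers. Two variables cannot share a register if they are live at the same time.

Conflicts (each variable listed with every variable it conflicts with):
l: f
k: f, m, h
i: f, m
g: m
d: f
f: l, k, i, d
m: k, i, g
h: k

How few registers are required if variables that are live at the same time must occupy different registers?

l and f conflict, so at least 2 registers are needed.
A valid assignment using 2 registers: l=2, k=2, i=2, g=2, d=2, f=1, m=1, h=1. Every pair that conflicts lands in different registers.

2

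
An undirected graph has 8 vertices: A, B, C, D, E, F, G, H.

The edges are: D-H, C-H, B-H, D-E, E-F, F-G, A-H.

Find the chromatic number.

2

C and H are adjacent, so at least 2 colors are needed.
2 colors suffice: color 1 → {E, G, H}; color 2 → {A, B, C, D, F}. No two adjacent vertices share a color.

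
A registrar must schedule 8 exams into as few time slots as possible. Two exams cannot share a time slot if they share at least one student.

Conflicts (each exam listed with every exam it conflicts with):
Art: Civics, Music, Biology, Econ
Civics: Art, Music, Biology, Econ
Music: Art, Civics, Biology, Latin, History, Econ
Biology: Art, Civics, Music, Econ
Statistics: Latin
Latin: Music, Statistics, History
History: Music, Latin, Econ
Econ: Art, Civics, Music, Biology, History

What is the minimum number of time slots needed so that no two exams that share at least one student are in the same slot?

5

Art, Civics, Music, Biology, Econ are mutually in conflict, so at least 5 time slots are needed.
A valid assignment using 5 time slots: Art=5, Civics=4, Music=1, Biology=3, Statistics=1, Latin=2, History=3, Econ=2. Each listed conflict is separated.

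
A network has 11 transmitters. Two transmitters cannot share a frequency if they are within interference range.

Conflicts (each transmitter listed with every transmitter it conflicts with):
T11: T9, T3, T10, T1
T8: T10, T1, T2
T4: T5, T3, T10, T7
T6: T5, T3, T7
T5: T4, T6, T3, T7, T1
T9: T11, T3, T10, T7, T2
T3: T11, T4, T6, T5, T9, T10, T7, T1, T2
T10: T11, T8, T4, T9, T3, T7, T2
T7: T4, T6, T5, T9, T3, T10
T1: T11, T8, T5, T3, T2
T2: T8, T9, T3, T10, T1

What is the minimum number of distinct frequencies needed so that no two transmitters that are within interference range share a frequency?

4

T6, T5, T3, T7 are mutually in conflict, so at least 4 frequencies are needed.
4 frequencies suffice: frequency 1 → {T8, T3}; frequency 2 → {T5, T10}; frequency 3 → {T11, T7, T2}; frequency 4 → {T4, T6, T9, T1}. No two conflicting transmitters share a frequency.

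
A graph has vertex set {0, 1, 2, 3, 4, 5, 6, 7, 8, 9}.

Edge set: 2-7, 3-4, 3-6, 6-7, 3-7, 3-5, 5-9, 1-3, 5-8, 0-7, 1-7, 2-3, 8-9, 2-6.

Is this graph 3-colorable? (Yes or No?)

No

2, 3, 6, 7 form a clique, so at least 4 colors are needed.
So 3 colors are not enough.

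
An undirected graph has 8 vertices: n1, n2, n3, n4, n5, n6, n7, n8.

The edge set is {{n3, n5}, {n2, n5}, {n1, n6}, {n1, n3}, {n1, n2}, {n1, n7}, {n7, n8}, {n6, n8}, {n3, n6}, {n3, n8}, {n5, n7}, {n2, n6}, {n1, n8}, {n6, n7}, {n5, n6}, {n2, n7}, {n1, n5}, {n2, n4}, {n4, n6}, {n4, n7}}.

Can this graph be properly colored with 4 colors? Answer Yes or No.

n1, n2, n5, n6, n7 form a clique, so at least 5 colors are needed.
So 4 colors are not enough.

No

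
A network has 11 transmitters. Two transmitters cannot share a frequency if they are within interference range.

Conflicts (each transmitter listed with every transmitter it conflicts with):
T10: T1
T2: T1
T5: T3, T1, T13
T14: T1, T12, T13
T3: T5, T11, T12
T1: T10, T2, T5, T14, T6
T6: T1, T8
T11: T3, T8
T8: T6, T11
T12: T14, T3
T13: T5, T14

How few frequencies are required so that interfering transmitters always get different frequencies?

The cycle T3-T5-T1-T14-T12-T3 has odd length 5, so it cannot be 2-colored; at least 3 frequencies are needed.
3 frequencies suffice: frequency 1 → {T3, T1, T8, T13}; frequency 2 → {T10, T2, T5, T14, T6, T11}; frequency 3 → {T12}. Every pair that conflicts lands in different frequencies.

3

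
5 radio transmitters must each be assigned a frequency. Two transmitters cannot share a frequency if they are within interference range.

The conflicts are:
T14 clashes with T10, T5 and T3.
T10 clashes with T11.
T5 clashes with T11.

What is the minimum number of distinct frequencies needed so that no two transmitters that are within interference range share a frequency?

2

T14 and T10 conflict, so at least 2 frequencies are needed.
A valid assignment using 2 frequencies: T14=1, T10=2, T5=2, T3=2, T11=1. Every pair that conflicts lands in different frequencies.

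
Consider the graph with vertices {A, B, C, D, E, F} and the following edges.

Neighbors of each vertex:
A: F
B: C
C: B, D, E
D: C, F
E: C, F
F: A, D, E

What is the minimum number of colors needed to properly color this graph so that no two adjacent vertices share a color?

C and E are adjacent, so at least 2 colors are needed.
2 colors suffice: A=2, B=2, C=1, D=2, E=2, F=1. Each edge has distinct colors on its endpoints.

2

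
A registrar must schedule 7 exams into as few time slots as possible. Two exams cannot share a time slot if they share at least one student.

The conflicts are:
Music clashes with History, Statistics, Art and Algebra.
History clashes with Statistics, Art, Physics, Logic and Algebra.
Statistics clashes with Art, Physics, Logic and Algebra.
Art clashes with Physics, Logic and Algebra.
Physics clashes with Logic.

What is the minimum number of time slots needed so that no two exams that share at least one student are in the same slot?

5

Music, History, Statistics, Art, Algebra pairwise conflict, so at least 5 time slots are needed.
5 time slots suffice: time slot 1 → {Art}; time slot 2 → {History}; time slot 3 → {Statistics}; time slot 4 → {Music, Logic}; time slot 5 → {Physics, Algebra}. Each listed conflict is separated.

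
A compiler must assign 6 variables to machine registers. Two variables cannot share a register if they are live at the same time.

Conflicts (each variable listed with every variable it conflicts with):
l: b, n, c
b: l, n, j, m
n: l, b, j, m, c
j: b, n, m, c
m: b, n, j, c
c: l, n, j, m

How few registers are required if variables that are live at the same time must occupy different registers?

4

b, n, j, m pairwise conflict, so at least 4 registers are needed.
4 registers suffice: register 1 → {n}; register 2 → {b, c}; register 3 → {l, j}; register 4 → {m}. Each listed conflict is separated.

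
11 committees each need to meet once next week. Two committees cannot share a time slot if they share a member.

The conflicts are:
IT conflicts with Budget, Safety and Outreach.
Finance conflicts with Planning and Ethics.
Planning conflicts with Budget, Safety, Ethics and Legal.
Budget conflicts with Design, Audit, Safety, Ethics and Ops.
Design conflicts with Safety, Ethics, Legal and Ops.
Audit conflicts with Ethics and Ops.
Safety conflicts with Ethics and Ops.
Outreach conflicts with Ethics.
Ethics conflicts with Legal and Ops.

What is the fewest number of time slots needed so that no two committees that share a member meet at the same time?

Budget, Design, Safety, Ethics, Ops all conflict with each other, so at least 5 time slots are needed.
5 time slots suffice: time slot 1 → {IT, Ethics}; time slot 2 → {Finance, Budget, Outreach, Legal}; time slot 3 → {Audit, Safety}; time slot 4 → {Planning, Ops}; time slot 5 → {Design}. Every pair that conflicts lands in different time slots.

5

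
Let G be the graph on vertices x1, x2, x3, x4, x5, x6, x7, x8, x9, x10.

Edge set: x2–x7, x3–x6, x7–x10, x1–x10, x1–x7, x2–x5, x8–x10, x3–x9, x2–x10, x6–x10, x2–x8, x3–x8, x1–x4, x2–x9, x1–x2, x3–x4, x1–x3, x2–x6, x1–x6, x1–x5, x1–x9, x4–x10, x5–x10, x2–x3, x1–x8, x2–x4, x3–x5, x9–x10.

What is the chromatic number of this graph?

4

x1, x2, x5, x10 are mutually adjacent (a clique of size 4), so at least 4 colors are needed.
4 colors suffice: x1=2, x2=1, x3=3, x4=4, x5=4, x6=4, x7=4, x8=4, x9=4, x10=3. No two adjacent vertices share a color.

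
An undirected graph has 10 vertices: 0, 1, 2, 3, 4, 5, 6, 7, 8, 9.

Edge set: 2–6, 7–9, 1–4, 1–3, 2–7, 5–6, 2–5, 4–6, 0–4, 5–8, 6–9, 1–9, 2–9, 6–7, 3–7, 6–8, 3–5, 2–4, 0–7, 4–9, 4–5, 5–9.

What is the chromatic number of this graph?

5

2, 4, 5, 6, 9 form a clique, so at least 5 colors are needed.
One proper 5-coloring: 0=blue, 1=red, 2=purple, 3=blue, 4=yellow, 5=red, 6=green, 7=red, 8=blue, 9=blue. Each edge has distinct colors on its endpoints.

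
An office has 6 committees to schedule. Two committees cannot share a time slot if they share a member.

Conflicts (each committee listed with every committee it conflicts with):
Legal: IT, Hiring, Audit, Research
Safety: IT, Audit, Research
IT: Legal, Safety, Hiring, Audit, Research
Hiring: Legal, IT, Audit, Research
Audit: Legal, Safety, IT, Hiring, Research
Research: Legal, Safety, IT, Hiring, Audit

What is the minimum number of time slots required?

5

Legal, IT, Hiring, Audit, Research all conflict with each other, so at least 5 time slots are needed.
5 time slots suffice: time slot 1 → {IT}; time slot 2 → {Audit}; time slot 3 → {Research}; time slot 4 → {Legal, Safety}; time slot 5 → {Hiring}. No two conflicting committees share a time slot.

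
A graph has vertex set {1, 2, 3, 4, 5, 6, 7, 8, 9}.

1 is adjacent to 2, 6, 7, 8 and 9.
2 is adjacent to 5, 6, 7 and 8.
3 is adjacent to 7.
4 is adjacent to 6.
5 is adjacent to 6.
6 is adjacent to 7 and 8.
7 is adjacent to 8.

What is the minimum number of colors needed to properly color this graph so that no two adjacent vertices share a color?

5

1, 2, 6, 7, 8 are pairwise adjacent (a clique of size 5), so at least 5 colors are needed.
A valid assignment using 5 colors: 1=yellow, 2=green, 3=red, 4=blue, 5=blue, 6=red, 7=blue, 8=purple, 9=red. No two adjacent vertices share a color.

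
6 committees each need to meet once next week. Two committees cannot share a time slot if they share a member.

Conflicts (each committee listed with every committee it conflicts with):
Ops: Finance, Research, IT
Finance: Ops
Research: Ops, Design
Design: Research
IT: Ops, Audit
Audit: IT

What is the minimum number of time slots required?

Ops and Research conflict, so at least 2 time slots are needed.
2 time slots suffice: time slot 1 → {Ops, Design, Audit}; time slot 2 → {Finance, Research, IT}. Each listed conflict is separated.

2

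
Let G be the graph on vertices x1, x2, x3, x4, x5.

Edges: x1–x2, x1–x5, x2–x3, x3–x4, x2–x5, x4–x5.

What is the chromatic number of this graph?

3

x1, x2, x5 are pairwise adjacent, so at least 3 colors are needed.
A valid assignment using 3 colors: x1=3, x2=1, x3=2, x4=1, x5=2. No two adjacent vertices share a color.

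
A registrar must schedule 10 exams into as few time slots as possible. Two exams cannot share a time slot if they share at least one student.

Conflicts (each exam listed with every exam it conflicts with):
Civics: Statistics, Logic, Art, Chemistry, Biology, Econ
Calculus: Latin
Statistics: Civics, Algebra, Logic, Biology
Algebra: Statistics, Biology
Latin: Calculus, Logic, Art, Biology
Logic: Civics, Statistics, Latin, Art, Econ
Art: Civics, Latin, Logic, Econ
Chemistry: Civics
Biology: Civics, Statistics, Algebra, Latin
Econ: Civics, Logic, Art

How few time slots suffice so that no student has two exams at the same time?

4

Civics, Logic, Art, Econ pairwise conflict, so at least 4 time slots are needed.
4 time slots suffice: Civics=1, Calculus=2, Statistics=3, Algebra=1, Latin=1, Logic=2, Art=3, Chemistry=2, Biology=2, Econ=4. No two conflicting exams share a time slot.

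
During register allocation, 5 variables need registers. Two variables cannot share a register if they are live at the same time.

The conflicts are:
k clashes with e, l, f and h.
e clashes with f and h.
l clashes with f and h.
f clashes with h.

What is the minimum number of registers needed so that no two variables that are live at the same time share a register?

k, l, f, h all conflict with each other, so at least 4 registers are needed.
4 registers suffice: k=3, e=4, l=4, f=1, h=2. No two conflicting variables share a register.

4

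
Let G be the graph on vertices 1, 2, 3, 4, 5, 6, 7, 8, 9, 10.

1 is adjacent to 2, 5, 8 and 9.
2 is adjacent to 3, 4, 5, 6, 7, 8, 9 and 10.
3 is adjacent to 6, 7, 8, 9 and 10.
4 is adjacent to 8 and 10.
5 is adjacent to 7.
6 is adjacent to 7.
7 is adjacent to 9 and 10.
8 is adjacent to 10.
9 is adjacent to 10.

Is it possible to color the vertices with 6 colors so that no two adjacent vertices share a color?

The chromatic number is 5. 2, 3, 7, 9, 10 are mutually adjacent (a clique of size 5), so at least 5 colors are needed.
5 colors suffice: color red → {2}; color blue → {1, 3, 4}; color green → {5, 6, 10}; color yellow → {7, 8}; color purple → {9}.
Since 6 ≥ 5, a proper 6-coloring certainly exists.

Yes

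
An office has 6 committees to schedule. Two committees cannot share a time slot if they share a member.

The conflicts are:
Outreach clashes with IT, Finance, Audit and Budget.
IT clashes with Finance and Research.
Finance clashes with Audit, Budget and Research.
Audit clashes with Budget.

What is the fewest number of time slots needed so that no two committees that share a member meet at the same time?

Outreach, Finance, Audit, Budget pairwise conflict, so at least 4 time slots are needed.
Using 4 time slots: Outreach=2, IT=3, Finance=1, Audit=3, Budget=4, Research=2. Each listed conflict is separated.

4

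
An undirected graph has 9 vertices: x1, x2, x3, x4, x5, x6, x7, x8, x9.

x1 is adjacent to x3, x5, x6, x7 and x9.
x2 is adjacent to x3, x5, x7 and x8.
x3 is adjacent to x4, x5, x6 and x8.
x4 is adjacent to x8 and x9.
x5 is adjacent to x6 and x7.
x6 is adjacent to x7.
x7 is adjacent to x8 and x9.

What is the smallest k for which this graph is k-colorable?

4

x1, x5, x6, x7 form a clique, so at least 4 colors are needed.
4 colors suffice: color 1 → {x3, x7}; color 2 → {x1, x2, x4}; color 3 → {x5, x8, x9}; color 4 → {x6}. No two adjacent vertices share a color.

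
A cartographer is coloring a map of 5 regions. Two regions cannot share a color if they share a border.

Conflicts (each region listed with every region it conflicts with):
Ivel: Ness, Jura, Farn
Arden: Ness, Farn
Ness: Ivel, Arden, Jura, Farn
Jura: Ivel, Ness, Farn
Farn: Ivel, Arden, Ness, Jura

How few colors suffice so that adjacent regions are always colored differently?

4

Ivel, Ness, Jura, Farn pairwise conflict, so at least 4 colors are needed.
4 colors suffice: color 1 → {Ness}; color 2 → {Farn}; color 3 → {Arden, Jura}; color 4 → {Ivel}. No two conflicting regions share a color.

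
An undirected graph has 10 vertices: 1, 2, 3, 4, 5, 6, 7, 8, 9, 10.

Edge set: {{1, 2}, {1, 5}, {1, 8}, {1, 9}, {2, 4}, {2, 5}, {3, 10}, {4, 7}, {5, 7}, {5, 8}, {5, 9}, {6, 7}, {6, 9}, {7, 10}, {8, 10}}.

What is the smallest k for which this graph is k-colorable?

3

1, 5, 9 are mutually adjacent, so at least 3 colors are needed.
3 colors suffice: color red → {4, 5, 6, 10}; color blue → {1, 3, 7}; color green → {2, 8, 9}. Every edge joins two different colors.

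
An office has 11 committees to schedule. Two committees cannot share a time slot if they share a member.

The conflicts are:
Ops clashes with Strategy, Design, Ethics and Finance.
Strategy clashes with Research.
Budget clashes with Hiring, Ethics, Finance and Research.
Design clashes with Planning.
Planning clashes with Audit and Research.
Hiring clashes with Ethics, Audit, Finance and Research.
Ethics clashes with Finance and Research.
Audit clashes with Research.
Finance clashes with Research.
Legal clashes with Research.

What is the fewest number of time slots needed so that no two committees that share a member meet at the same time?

5

Budget, Hiring, Ethics, Finance, Research all conflict with each other, so at least 5 time slots are needed.
5 time slots suffice: time slot 1 → {Ops, Research}; time slot 2 → {Strategy, Planning, Finance, Legal}; time slot 3 → {Design, Hiring}; time slot 4 → {Ethics, Audit}; time slot 5 → {Budget}. Every pair that conflicts lands in different time slots.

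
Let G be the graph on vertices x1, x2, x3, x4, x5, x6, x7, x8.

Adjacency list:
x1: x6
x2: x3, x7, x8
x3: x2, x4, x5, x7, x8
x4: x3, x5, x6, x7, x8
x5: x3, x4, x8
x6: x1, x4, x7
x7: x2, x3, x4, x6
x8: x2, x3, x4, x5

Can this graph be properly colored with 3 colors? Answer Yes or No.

x3, x4, x5, x8 are mutually adjacent (a clique of size 4), so at least 4 colors are needed.
So 3 colors are not enough.

No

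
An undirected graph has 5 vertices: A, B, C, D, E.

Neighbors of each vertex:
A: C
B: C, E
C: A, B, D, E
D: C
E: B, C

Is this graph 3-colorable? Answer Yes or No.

Yes

The chromatic number is 3. B, C, E form a triangle, so at least 3 colors are needed.
3 colors suffice: color 1 → {C}; color 2 → {A, D, E}; color 3 → {B}.
That is already a proper 3-coloring.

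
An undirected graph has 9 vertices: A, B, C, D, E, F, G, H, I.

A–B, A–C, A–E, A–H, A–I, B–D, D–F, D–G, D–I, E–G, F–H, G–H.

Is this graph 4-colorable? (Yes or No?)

Yes

The chromatic number is 3. The cycle D-G-E-A-B-D has odd length 5, so it cannot be 2-colored; at least 3 colors are needed.
One proper 3-coloring: A=red, B=blue, C=blue, D=red, E=green, F=blue, G=blue, H=green, I=blue.
Since 4 ≥ 3, a proper 4-coloring certainly exists.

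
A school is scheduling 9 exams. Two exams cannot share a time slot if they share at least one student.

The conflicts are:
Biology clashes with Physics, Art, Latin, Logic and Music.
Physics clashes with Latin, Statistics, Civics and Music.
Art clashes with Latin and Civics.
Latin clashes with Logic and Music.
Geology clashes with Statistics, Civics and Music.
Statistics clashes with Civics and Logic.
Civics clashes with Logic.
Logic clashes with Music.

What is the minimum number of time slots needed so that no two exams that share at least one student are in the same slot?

4

Biology, Latin, Logic, Music pairwise conflict, so at least 4 time slots are needed.
4 time slots suffice: time slot 1 → {Latin, Civics}; time slot 2 → {Biology, Statistics}; time slot 3 → {Physics, Art, Geology, Logic}; time slot 4 → {Music}. Every pair that conflicts lands in different time slots.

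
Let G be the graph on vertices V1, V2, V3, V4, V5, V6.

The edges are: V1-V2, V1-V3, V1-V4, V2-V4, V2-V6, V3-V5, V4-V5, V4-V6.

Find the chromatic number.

V1, V2, V4 are mutually adjacent, so at least 3 colors are needed.
3 colors suffice: color 1 → {V3, V4}; color 2 → {V2, V5}; color 3 → {V1, V6}. Each edge has distinct colors on its endpoints.

3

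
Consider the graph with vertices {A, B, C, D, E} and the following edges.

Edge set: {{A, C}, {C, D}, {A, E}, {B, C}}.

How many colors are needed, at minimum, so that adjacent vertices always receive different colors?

2

C and D are adjacent, so at least 2 colors are needed.
A valid assignment using 2 colors: A=2, B=2, C=1, D=2, E=1. Each edge has distinct colors on its endpoints.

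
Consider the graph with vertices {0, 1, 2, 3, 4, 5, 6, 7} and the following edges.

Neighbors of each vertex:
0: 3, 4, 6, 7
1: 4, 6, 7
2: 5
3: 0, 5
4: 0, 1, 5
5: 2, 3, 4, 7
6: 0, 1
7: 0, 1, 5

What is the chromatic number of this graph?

2

0 and 3 are adjacent, so at least 2 colors are needed.
2 colors suffice: 0=a, 1=a, 2=b, 3=b, 4=b, 5=a, 6=b, 7=b. Each edge has distinct colors on its endpoints.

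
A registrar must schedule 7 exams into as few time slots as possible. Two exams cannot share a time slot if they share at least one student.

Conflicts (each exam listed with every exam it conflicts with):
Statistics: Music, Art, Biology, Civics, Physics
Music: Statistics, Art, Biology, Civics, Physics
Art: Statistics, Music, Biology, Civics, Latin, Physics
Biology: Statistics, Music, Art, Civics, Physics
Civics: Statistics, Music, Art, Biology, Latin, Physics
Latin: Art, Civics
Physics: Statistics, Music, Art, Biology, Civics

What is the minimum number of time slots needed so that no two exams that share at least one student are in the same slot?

Statistics, Music, Art, Biology, Civics, Physics pairwise conflict, so at least 6 time slots are needed.
6 time slots suffice: time slot 1 → {Art}; time slot 2 → {Civics}; time slot 3 → {Biology, Latin}; time slot 4 → {Music}; time slot 5 → {Physics}; time slot 6 → {Statistics}. No two conflicting exams share a time slot.

6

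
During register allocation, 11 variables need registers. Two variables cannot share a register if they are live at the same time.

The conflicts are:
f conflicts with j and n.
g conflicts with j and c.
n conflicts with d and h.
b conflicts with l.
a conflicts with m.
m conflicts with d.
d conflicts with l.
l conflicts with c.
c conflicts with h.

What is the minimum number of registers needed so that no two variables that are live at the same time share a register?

The cycle h-c-l-d-n-h has odd length 5, so it cannot be 2-colored; at least 3 registers are needed.
3 registers suffice: f=2, g=1, j=3, n=1, b=2, a=2, m=1, d=2, l=1, c=2, h=3. No two conflicting variables share a register.

3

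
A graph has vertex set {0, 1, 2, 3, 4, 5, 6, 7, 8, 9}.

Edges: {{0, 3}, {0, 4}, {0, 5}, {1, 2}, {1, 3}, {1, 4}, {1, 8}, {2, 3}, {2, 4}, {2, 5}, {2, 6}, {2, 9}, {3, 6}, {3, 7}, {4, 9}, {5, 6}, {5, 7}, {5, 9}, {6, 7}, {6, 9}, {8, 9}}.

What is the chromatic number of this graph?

4

2, 5, 6, 9 are mutually adjacent (a clique of size 4), so at least 4 colors are needed.
A valid assignment using 4 colors: 0=a, 1=d, 2=a, 3=c, 4=b, 5=c, 6=b, 7=a, 8=a, 9=d. No two adjacent vertices share a color.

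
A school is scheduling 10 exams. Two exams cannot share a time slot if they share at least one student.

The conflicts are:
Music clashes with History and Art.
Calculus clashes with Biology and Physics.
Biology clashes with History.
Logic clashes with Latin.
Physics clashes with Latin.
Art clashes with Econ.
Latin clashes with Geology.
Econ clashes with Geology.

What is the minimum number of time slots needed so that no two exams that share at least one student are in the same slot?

The cycle Calculus-Physics-Latin-Geology-Econ-Art-Music-History-Biology-Calculus has odd length 9, so it cannot be 2-colored; at least 3 time slots are needed.
Using 3 time slots: Music=3, Calculus=1, Biology=2, History=1, Logic=2, Physics=2, Art=2, Latin=1, Econ=1, Geology=2. No two conflicting exams share a time slot.

3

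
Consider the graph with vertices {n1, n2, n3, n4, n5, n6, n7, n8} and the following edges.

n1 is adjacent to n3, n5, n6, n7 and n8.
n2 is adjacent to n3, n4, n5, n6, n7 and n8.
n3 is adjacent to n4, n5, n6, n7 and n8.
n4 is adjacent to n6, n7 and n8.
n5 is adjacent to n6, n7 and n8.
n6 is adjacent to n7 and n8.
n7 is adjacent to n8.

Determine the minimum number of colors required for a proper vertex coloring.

6

n1, n3, n5, n6, n7, n8 form a clique, so at least 6 colors are needed.
One proper 6-coloring: n1=6, n2=6, n3=2, n4=5, n5=5, n6=1, n7=4, n8=3. No two adjacent vertices share a color.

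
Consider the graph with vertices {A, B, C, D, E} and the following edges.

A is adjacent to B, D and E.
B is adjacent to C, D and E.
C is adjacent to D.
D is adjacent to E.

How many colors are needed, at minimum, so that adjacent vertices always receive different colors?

A, B, D, E are mutually adjacent (a clique of size 4), so at least 4 colors are needed.
4 colors suffice: color red → {B}; color blue → {D}; color green → {A, C}; color yellow → {E}. No two adjacent vertices share a color.

4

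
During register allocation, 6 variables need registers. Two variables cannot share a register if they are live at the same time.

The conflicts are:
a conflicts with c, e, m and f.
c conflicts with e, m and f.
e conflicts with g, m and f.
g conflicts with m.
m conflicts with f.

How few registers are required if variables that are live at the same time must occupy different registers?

a, c, e, m, f all conflict with each other, so at least 5 registers are needed.
Using 5 registers: a=5, c=4, e=1, g=3, m=2, f=3. No two conflicting variables share a register.

5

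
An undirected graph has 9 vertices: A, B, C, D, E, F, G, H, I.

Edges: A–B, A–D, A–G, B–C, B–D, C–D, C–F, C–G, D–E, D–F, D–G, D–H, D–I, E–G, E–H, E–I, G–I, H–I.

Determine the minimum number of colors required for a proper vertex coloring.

D, E, H, I form a clique, so at least 4 colors are needed.
4 colors suffice: color 1 → {D}; color 2 → {B, F, G, H}; color 3 → {A, C, E}; color 4 → {I}. Every edge joins two different colors.

4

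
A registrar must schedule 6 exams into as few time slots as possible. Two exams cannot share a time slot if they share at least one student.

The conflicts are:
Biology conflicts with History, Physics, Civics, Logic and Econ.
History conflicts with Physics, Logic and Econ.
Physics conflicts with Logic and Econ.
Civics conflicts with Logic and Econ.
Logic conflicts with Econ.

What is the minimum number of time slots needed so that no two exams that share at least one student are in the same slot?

5

Biology, History, Physics, Logic, Econ all conflict with each other, so at least 5 time slots are needed.
Using 5 time slots: Biology=1, History=4, Physics=5, Civics=4, Logic=2, Econ=3. Every pair that conflicts lands in different time slots.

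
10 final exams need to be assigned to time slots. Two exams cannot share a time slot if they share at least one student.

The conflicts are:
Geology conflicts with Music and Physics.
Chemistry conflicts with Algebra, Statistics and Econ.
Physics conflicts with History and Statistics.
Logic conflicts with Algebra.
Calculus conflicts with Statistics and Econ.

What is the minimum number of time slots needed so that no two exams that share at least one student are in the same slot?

2

Chemistry and Econ conflict, so at least 2 time slots are needed.
Using 2 time slots: Geology=2, Music=1, Chemistry=1, Physics=1, History=2, Logic=1, Calculus=1, Algebra=2, Statistics=2, Econ=2. No two conflicting exams share a time slot.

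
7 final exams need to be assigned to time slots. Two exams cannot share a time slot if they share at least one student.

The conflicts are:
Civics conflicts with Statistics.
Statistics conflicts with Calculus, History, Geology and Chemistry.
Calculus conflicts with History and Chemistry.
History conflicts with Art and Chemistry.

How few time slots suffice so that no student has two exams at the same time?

4

Statistics, Calculus, History, Chemistry are mutually in conflict, so at least 4 time slots are needed.
Using 4 time slots: Civics=2, Statistics=1, Calculus=3, History=2, Art=1, Geology=2, Chemistry=4. No two conflicting exams share a time slot.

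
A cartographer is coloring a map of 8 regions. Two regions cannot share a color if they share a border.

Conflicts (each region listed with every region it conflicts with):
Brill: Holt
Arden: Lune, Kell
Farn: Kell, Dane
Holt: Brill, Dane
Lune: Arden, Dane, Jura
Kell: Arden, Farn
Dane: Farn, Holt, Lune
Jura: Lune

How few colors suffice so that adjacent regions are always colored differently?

3

The cycle Arden-Lune-Dane-Farn-Kell-Arden has odd length 5, so it cannot be 2-colored; at least 3 colors are needed.
3 colors suffice: color 1 → {Brill, Kell, Dane, Jura}; color 2 → {Farn, Holt, Lune}; color 3 → {Arden}. Each listed conflict is separated.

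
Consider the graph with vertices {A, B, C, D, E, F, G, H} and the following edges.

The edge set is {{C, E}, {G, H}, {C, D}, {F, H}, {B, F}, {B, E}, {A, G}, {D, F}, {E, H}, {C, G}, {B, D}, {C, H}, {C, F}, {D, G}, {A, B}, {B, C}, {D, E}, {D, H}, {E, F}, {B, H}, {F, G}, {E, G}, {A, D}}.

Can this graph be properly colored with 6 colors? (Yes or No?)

Yes

The chromatic number is 6. B, C, D, E, F, H are pairwise adjacent (a clique of size 6), so at least 6 colors are needed.
6 colors suffice: color 1 → {D}; color 2 → {A, F}; color 3 → {E}; color 4 → {B, G}; color 5 → {H}; color 6 → {C}.
That is already a proper 6-coloring.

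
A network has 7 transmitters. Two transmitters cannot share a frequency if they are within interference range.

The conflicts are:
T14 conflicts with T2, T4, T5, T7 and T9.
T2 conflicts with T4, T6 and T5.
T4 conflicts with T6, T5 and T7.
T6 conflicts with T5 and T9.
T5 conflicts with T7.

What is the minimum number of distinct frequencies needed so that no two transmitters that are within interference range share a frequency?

4

T2, T4, T6, T5 pairwise conflict, so at least 4 frequencies are needed.
4 frequencies suffice: frequency 1 → {T5, T9}; frequency 2 → {T14, T6}; frequency 3 → {T4}; frequency 4 → {T2, T7}. No two conflicting transmitters share a frequency.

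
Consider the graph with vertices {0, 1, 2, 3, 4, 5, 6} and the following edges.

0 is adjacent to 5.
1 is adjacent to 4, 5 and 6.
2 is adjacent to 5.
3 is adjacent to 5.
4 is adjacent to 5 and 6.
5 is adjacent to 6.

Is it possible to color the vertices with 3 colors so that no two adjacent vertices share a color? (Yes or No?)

No

1, 4, 5, 6 form a clique, so at least 4 colors are needed.
So 3 colors are not enough.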